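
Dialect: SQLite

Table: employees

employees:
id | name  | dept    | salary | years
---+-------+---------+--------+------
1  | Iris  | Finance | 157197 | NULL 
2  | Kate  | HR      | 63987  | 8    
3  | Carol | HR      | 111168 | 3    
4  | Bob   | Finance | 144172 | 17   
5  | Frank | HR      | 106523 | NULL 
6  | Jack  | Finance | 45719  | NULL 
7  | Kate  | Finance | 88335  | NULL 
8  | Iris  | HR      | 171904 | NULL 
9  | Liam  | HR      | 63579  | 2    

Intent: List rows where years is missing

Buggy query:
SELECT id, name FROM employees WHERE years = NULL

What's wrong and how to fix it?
Bug: Comparing to NULL with '=' never matches; NULL = NULL is unknown, not true

Fix: Use IS NULL to test for NULL

Corrected query:
SELECT id, name FROM employees WHERE years IS NULL

Result:
id | name 
---+------
1  | Iris 
5  | Frank
6  | Jack 
7  | Kate 
8  | Iris 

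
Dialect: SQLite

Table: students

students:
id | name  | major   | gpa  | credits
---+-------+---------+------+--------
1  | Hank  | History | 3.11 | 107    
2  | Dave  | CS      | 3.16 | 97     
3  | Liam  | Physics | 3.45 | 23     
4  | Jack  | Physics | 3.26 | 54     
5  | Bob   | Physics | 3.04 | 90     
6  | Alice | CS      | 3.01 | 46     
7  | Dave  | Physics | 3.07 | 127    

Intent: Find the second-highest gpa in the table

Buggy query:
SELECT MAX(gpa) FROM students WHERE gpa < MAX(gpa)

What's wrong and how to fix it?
Bug: The inner MAX is an aggregate inside WHERE, which is not allowed

Fix: Compute the overall MAX in a subquery, then take MAX of rows below it

Corrected query:
SELECT MAX(gpa) FROM students WHERE gpa < (SELECT MAX(gpa) FROM students)

Result:
MAX(gpa)
--------
3.26    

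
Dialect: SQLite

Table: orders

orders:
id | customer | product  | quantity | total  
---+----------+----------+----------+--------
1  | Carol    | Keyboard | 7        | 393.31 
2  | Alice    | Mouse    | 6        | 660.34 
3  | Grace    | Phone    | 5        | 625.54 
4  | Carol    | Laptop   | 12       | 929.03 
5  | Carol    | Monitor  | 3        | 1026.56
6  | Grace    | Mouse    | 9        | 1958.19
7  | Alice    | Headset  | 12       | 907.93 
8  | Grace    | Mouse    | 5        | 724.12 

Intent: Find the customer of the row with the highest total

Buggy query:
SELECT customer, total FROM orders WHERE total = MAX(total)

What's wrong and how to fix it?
Bug: MAX(total) is an aggregate and cannot be used directly in WHERE

Fix: Wrap MAX in a scalar subquery so WHERE compares against a single value

Corrected query:
SELECT customer, total FROM orders WHERE total = (SELECT MAX(total) FROM orders)

Result:
customer | total  
---------+--------
Grace    | 1958.19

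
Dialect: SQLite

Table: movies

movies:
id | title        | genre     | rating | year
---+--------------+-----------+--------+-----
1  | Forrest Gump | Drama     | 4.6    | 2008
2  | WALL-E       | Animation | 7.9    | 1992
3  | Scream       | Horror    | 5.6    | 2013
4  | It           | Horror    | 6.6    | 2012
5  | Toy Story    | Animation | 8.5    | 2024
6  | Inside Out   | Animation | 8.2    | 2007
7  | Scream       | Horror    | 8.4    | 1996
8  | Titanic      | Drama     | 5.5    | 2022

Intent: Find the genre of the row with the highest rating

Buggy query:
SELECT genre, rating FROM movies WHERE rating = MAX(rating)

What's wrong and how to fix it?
Bug: MAX(rating) is an aggregate and cannot be used directly in WHERE

Fix: Wrap MAX in a scalar subquery so WHERE compares against a single value

Corrected query:
SELECT genre, rating FROM movies WHERE rating = (SELECT MAX(rating) FROM movies)

Result:
genre     | rating
----------+-------
Animation | 8.5   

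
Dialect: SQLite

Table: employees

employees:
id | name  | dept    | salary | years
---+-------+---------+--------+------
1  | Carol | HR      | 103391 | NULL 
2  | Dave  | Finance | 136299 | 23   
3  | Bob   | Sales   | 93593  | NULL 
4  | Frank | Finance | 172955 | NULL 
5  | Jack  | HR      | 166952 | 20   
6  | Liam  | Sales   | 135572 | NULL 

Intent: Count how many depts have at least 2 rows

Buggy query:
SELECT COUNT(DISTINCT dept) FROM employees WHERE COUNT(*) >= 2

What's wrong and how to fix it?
Bug: WHERE filters individual rows, not groups, so a group-level COUNT is invalid there

Fix: Group first with HAVING COUNT(*) >= 2, then COUNT the resulting groups

Corrected query:
SELECT COUNT(*) FROM (SELECT dept FROM employees GROUP BY dept HAVING COUNT(*) >= 2)

Result:
COUNT(*)
--------
3       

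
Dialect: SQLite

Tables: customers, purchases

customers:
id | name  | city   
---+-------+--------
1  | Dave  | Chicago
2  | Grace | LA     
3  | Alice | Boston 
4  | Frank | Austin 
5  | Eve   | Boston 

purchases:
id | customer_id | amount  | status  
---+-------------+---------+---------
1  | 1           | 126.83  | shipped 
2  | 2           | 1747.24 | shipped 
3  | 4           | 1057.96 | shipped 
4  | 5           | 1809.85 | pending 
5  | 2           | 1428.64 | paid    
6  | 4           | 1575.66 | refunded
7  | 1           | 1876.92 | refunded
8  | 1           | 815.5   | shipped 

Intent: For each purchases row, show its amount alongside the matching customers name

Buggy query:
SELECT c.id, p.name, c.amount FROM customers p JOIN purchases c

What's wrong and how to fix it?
Bug: JOIN with no ON clause produces a cartesian product; every purchases row pairs with every customers row

Fix: Add ON c.customer_id = p.id to the JOIN

Corrected query:
SELECT c.id, p.name, c.amount FROM customers p JOIN purchases c ON c.customer_id = p.id

Result:
id | name  | amount 
---+-------+--------
1  | Dave  | 126.83 
2  | Grace | 1747.24
3  | Frank | 1057.96
4  | Eve   | 1809.85
5  | Grace | 1428.64
6  | Frank | 1575.66
7  | Dave  | 1876.92
8  | Dave  | 815.5  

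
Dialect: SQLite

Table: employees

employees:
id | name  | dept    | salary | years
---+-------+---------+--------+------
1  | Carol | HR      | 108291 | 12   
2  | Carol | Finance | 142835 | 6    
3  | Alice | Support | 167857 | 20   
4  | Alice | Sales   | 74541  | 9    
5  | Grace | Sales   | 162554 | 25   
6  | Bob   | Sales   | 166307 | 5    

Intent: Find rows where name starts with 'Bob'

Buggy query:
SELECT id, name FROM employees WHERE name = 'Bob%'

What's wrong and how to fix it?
Bug: Wildcards only work with LIKE; '=' treats '%' as a literal character

Fix: Use LIKE for wildcard pattern matching

Corrected query:
SELECT id, name FROM employees WHERE name LIKE 'Bob%'

Result:
id | name
---+-----
6  | Bob 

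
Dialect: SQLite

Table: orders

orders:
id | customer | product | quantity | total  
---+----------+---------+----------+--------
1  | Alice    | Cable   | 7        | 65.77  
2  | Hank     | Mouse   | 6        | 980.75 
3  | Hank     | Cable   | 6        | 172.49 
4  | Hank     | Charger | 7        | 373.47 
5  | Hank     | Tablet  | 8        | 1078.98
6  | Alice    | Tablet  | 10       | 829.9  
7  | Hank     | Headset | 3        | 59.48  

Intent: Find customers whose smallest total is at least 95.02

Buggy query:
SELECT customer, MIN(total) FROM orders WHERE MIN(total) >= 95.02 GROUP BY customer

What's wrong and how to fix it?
Bug: MIN() in WHERE is a misuse of aggregate

Fix: Replace WHERE with HAVING after the GROUP BY

Corrected query:
SELECT customer, MIN(total) FROM orders GROUP BY customer HAVING MIN(total) >= 95.02

Result:
(no rows)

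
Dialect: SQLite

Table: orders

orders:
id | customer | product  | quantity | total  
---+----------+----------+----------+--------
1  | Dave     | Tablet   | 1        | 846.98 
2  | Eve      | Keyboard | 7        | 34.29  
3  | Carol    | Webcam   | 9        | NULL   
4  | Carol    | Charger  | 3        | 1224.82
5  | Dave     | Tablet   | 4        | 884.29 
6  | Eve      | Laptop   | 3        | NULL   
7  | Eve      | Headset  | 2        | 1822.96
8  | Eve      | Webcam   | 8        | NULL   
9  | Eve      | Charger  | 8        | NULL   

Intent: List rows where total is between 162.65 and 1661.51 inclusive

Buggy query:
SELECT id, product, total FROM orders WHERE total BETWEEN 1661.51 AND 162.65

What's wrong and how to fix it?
Bug: The bounds are reversed; BETWEEN a AND b requires a <= b to match anything

Fix: Swap the bounds so the smaller value comes first

Corrected query:
SELECT id, product, total FROM orders WHERE total BETWEEN 162.65 AND 1661.51

Result:
id | product | total  
---+---------+--------
1  | Tablet  | 846.98 
4  | Charger | 1224.82
5  | Tablet  | 884.29 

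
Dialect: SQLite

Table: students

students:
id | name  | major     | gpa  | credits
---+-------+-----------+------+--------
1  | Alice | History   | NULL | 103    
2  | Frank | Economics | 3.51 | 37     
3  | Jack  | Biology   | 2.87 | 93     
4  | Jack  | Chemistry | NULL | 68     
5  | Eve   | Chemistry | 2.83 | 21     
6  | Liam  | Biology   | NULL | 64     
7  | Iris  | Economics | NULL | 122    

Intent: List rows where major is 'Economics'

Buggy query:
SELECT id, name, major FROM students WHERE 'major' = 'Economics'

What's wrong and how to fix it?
Bug: 'major' in single quotes is a string literal, not the column; the comparison is literal-vs-literal and never true

Fix: Reference the column as major without single quotes

Corrected query:
SELECT id, name, major FROM students WHERE major = 'Economics'

Result:
id | name  | major    
---+-------+----------
2  | Frank | Economics
7  | Iris  | Economics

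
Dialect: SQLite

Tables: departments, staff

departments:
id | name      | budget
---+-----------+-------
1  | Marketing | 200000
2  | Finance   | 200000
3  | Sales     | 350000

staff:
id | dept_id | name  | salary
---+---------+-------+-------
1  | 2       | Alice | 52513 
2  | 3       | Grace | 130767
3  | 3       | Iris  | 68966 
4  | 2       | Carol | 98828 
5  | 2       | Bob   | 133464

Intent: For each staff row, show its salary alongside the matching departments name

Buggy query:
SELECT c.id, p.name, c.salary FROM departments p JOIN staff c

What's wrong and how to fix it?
Bug: Missing join condition: each staff row is matched to all departments rows instead of just its own

Fix: Specify the join condition linking the foreign key to the parent id

Corrected query:
SELECT c.id, p.name, c.salary FROM departments p JOIN staff c ON c.dept_id = p.id

Result:
id | name    | salary
---+---------+-------
1  | Finance | 52513 
2  | Sales   | 130767
3  | Sales   | 68966 
4  | Finance | 98828 
5  | Finance | 133464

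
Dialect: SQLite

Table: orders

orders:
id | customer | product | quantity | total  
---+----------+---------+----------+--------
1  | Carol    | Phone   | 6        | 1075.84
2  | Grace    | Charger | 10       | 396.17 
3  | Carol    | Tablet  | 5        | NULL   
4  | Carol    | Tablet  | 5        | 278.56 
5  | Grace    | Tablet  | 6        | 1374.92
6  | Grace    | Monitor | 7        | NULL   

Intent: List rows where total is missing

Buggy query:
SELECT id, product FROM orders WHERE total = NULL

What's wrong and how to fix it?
Bug: '= NULL' is always unknown in SQL three-valued logic, so no rows match

Fix: Use IS NULL to test for NULL

Corrected query:
SELECT id, product FROM orders WHERE total IS NULL

Result:
id | product
---+--------
3  | Tablet 
6  | Monitor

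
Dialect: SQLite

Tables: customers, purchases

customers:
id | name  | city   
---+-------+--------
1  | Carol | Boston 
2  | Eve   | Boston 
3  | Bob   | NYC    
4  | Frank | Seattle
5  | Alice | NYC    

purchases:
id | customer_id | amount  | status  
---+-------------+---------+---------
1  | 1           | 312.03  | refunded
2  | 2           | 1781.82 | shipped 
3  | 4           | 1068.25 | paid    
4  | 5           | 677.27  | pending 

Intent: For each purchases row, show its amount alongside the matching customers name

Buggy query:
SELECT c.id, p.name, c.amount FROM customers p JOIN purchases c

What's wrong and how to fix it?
Bug: Missing join condition: each purchases row is matched to all customers rows instead of just its own

Fix: Add ON c.customer_id = p.id to the JOIN

Corrected query:
SELECT c.id, p.name, c.amount FROM customers p JOIN purchases c ON c.customer_id = p.id

Result:
id | name  | amount 
---+-------+--------
1  | Carol | 312.03 
2  | Eve   | 1781.82
3  | Frank | 1068.25
4  | Alice | 677.27 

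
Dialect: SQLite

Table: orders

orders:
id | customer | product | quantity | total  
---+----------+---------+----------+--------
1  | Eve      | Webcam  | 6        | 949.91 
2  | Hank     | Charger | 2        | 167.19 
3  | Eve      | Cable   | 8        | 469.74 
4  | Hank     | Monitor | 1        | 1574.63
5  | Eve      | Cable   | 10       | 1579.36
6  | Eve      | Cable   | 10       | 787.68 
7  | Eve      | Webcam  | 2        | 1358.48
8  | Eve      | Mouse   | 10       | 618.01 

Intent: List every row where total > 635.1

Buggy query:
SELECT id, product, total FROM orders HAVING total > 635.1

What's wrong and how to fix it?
Bug: This is a non-aggregate query (no GROUP BY, no aggregates), so in SQLite the HAVING clause is invalid here; a row-level condition belongs in WHERE

Fix: Use WHERE for row-level filtering

Corrected query:
SELECT id, product, total FROM orders WHERE total > 635.1

Result:
id | product | total  
---+---------+--------
1  | Webcam  | 949.91 
4  | Monitor | 1574.63
5  | Cable   | 1579.36
6  | Cable   | 787.68 
7  | Webcam  | 1358.48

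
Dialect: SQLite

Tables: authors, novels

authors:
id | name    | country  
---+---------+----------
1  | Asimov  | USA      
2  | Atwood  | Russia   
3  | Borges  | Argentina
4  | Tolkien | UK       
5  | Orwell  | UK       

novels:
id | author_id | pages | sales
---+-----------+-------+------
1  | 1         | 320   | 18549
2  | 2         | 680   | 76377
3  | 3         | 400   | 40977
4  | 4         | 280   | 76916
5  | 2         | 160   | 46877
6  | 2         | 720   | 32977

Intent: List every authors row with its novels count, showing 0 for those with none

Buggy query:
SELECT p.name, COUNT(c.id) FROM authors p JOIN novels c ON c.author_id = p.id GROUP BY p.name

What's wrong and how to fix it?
Bug: INNER JOIN drops authors rows that have no matching novels rows

Fix: Use LEFT JOIN so parents without children still appear (COUNT(c.id) gives 0)

Corrected query:
SELECT p.name, COUNT(c.id) FROM authors p LEFT JOIN novels c ON c.author_id = p.id GROUP BY p.name

Result:
name    | COUNT(c.id)
--------+------------
Asimov  | 1          
Atwood  | 3          
Borges  | 1          
Orwell  | 0          
Tolkien | 1          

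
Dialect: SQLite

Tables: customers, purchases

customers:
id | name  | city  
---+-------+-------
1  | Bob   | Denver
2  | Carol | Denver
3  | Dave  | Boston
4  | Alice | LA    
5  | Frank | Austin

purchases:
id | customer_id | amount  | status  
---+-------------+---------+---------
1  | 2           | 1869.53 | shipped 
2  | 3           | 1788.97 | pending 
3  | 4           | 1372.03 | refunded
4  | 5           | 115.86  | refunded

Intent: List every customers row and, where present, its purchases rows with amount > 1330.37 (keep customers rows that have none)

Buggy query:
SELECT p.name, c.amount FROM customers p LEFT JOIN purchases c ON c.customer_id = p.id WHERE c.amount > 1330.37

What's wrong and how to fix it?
Bug: Filtering c.amount in WHERE discards the NULL rows produced by LEFT JOIN, turning it into an inner join

Fix: Move the right-table condition into the ON clause so unmatched parents are kept

Corrected query:
SELECT p.name, c.amount FROM customers p LEFT JOIN purchases c ON c.customer_id = p.id AND c.amount > 1330.37

Result:
name  | amount 
------+--------
Bob   | NULL   
Carol | 1869.53
Dave  | 1788.97
Alice | 1372.03
Frank | NULL   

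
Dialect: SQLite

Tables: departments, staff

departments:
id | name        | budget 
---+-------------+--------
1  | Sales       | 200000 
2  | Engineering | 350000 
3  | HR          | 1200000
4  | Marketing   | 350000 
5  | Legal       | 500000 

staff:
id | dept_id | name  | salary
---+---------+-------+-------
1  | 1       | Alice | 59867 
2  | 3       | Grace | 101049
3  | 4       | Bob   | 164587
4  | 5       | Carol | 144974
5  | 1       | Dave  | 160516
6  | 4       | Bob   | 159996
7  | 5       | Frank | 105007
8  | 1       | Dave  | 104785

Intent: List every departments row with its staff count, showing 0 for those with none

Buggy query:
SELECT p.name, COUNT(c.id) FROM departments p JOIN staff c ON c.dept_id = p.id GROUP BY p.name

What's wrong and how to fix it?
Bug: INNER JOIN drops departments rows that have no matching staff rows

Fix: Switch to LEFT JOIN to retain unmatched parent rows

Corrected query:
SELECT p.name, COUNT(c.id) FROM departments p LEFT JOIN staff c ON c.dept_id = p.id GROUP BY p.name

Result:
name        | COUNT(c.id)
------------+------------
Engineering | 0          
HR          | 1          
Legal       | 2          
Marketing   | 2          
Sales       | 3          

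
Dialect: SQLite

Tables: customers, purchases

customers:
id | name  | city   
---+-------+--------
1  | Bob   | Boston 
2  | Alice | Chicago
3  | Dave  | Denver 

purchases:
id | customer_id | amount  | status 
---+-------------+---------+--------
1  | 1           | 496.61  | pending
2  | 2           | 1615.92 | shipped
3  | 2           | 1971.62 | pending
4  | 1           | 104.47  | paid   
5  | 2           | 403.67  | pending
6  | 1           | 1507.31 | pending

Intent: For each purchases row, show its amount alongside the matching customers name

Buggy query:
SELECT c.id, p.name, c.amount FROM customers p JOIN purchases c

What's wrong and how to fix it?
Bug: Missing join condition: each purchases row is matched to all customers rows instead of just its own

Fix: Specify the join condition linking the foreign key to the parent id

Corrected query:
SELECT c.id, p.name, c.amount FROM customers p JOIN purchases c ON c.customer_id = p.id

Result:
id | name  | amount 
---+-------+--------
1  | Bob   | 496.61 
2  | Alice | 1615.92
3  | Alice | 1971.62
4  | Bob   | 104.47 
5  | Alice | 403.67 
6  | Bob   | 1507.31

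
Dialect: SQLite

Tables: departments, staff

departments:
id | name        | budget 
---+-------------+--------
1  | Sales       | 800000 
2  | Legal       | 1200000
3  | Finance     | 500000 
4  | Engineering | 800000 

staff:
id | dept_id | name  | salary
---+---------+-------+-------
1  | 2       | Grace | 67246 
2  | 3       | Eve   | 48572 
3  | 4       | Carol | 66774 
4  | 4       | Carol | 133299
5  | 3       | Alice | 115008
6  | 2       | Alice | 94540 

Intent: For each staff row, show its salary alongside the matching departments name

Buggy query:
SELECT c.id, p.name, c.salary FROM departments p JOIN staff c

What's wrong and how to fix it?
Bug: Missing join condition: each staff row is matched to all departments rows instead of just its own

Fix: Specify the join condition linking the foreign key to the parent id

Corrected query:
SELECT c.id, p.name, c.salary FROM departments p JOIN staff c ON c.dept_id = p.id

Result:
id | name        | salary
---+-------------+-------
1  | Legal       | 67246 
2  | Finance     | 48572 
3  | Engineering | 66774 
4  | Engineering | 133299
5  | Finance     | 115008
6  | Legal       | 94540 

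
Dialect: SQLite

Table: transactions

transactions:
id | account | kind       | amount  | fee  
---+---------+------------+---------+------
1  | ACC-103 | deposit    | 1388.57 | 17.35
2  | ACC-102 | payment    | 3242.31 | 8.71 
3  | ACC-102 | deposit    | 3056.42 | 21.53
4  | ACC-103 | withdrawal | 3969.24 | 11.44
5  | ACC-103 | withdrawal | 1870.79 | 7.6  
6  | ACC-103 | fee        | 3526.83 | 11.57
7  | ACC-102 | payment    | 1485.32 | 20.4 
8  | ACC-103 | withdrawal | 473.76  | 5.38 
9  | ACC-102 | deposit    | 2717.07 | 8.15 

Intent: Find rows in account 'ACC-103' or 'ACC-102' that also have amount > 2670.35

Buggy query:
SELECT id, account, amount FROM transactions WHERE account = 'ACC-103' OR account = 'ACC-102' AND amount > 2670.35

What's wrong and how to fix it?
Bug: AND binds tighter than OR, so this parses as account = 'ACC-103' OR (account = 'ACC-102' AND amount > 2670.35)

Fix: Add parentheses around the OR so the AND applies to both alternatives

Corrected query:
SELECT id, account, amount FROM transactions WHERE (account = 'ACC-103' OR account = 'ACC-102') AND amount > 2670.35

Result:
id | account | amount 
---+---------+--------
2  | ACC-102 | 3242.31
3  | ACC-102 | 3056.42
4  | ACC-103 | 3969.24
6  | ACC-103 | 3526.83
9  | ACC-102 | 2717.07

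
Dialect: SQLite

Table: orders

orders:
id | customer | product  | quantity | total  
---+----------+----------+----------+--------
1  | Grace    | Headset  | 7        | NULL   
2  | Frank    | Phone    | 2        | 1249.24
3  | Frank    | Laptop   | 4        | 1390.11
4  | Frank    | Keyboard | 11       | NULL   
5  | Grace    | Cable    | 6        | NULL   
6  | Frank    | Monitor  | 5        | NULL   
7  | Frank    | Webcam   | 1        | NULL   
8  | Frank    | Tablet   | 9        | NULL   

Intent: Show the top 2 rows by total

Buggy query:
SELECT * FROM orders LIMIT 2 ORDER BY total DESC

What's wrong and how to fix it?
Bug: ORDER BY cannot follow LIMIT; LIMIT is the final clause

Fix: Swap the clauses: ORDER BY first, then LIMIT

Corrected query:
SELECT * FROM orders ORDER BY total DESC LIMIT 2

Result:
id | customer | product | quantity | total  
---+----------+---------+----------+--------
3  | Frank    | Laptop  | 4        | 1390.11
2  | Frank    | Phone   | 2        | 1249.24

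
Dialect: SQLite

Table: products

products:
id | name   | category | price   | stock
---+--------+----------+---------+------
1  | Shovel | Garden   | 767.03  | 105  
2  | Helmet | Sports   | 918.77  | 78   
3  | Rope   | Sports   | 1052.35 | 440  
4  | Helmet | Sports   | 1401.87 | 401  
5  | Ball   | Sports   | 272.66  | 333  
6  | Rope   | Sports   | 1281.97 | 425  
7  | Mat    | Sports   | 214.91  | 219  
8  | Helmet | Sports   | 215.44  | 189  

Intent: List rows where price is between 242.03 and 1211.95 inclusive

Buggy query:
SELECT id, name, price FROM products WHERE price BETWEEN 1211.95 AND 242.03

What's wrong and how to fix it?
Bug: BETWEEN expects the lower bound first; with 1211.95 AND 242.03 the range is empty

Fix: Swap the bounds so the smaller value comes first

Corrected query:
SELECT id, name, price FROM products WHERE price BETWEEN 242.03 AND 1211.95

Result:
id | name   | price  
---+--------+--------
1  | Shovel | 767.03 
2  | Helmet | 918.77 
3  | Rope   | 1052.35
5  | Ball   | 272.66 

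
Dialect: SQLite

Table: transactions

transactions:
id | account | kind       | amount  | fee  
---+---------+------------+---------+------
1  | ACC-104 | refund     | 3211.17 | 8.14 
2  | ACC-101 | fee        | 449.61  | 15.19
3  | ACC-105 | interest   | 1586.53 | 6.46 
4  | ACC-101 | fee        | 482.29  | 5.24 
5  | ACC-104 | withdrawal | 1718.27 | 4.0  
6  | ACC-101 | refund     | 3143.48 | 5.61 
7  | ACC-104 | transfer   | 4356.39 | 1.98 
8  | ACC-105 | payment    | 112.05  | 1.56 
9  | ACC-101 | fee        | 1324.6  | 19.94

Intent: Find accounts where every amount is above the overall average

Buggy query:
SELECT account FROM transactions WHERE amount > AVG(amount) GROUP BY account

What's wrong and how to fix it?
Bug: AVG() is an aggregate; it can't sit directly in WHERE

Fix: Use a subquery for AVG and a HAVING MIN(...) filter so the condition holds for every row in the group

Corrected query:
SELECT account FROM transactions GROUP BY account HAVING MIN(amount) > (SELECT AVG(amount) FROM transactions)

Result:
(no rows)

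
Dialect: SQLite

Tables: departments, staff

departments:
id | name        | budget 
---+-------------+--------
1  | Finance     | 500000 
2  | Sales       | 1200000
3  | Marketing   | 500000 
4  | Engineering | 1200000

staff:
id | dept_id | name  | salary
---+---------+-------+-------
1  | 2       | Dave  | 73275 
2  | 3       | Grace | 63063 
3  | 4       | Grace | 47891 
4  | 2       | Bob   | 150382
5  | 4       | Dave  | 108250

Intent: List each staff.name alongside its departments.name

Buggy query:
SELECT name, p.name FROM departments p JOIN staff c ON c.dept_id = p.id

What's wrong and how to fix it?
Bug: Both tables have a 'name' column; the unqualified reference is ambiguous

Fix: Prefix ambiguous columns with the table alias

Corrected query:
SELECT c.name, p.name FROM departments p JOIN staff c ON c.dept_id = p.id

Result:
name  | name       
------+------------
Dave  | Sales      
Grace | Marketing  
Grace | Engineering
Bob   | Sales      
Dave  | Engineering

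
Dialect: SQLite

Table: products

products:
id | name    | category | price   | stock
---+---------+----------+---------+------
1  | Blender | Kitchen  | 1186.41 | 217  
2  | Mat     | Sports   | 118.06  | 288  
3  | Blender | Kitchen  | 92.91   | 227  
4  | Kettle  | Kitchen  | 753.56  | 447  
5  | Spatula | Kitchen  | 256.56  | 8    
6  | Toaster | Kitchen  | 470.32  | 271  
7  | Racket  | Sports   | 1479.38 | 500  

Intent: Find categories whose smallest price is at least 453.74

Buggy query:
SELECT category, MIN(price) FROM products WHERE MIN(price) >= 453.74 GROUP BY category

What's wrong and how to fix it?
Bug: Aggregates like MIN are computed per group after WHERE runs

Fix: Use HAVING for the per-group MIN condition

Corrected query:
SELECT category, MIN(price) FROM products GROUP BY category HAVING MIN(price) >= 453.74

Result:
(no rows)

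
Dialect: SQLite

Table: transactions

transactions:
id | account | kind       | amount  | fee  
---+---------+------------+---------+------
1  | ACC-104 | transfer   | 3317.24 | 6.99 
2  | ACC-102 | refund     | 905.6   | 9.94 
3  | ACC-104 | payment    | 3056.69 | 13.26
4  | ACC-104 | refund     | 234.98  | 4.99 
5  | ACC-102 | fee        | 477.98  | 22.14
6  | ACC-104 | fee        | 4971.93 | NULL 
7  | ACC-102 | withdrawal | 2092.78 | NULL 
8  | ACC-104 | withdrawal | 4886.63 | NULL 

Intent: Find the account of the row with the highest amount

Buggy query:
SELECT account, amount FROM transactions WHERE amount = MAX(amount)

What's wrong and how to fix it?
Bug: WHERE is evaluated per row; an aggregate over the whole table isn't defined there

Fix: Use a subquery: WHERE amount = (SELECT MAX(amount) FROM transactions)

Corrected query:
SELECT account, amount FROM transactions WHERE amount = (SELECT MAX(amount) FROM transactions)

Result:
account | amount 
--------+--------
ACC-104 | 4971.93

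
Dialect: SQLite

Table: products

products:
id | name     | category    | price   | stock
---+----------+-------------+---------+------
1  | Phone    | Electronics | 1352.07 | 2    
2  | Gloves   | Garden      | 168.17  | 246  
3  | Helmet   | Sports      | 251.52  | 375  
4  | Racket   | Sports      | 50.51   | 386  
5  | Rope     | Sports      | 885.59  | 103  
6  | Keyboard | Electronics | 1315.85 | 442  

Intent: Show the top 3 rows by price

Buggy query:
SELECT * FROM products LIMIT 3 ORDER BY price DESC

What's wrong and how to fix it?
Bug: LIMIT must come after ORDER BY

Fix: Sort with ORDER BY, then apply LIMIT

Corrected query:
SELECT * FROM products ORDER BY price DESC LIMIT 3

Result:
id | name     | category    | price   | stock
---+----------+-------------+---------+------
1  | Phone    | Electronics | 1352.07 | 2    
6  | Keyboard | Electronics | 1315.85 | 442  
5  | Rope     | Sports      | 885.59  | 103  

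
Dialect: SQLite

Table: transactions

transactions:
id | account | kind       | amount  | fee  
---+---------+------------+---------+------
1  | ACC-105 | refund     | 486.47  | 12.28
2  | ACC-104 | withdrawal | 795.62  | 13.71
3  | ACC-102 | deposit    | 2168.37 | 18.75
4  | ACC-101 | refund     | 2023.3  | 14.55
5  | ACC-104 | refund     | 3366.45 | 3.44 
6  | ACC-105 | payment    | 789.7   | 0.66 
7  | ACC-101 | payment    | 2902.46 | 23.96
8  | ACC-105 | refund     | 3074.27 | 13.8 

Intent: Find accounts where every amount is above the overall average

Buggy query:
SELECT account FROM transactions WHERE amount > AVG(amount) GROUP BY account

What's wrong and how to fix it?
Bug: AVG() is an aggregate; it can't sit directly in WHERE

Fix: Use a subquery for AVG and a HAVING MIN(...) filter so the condition holds for every row in the group

Corrected query:
SELECT account FROM transactions GROUP BY account HAVING MIN(amount) > (SELECT AVG(amount) FROM transactions)

Result:
account
-------
ACC-101
ACC-102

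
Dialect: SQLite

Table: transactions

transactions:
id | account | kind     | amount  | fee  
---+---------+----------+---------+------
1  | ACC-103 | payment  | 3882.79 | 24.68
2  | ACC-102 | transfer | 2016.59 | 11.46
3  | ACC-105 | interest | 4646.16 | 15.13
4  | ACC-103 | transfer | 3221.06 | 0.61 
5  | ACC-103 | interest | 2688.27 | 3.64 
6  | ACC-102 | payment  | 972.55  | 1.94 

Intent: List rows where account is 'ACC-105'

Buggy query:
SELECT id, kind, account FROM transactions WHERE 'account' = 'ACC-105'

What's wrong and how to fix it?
Bug: Single quotes denote string literals in SQL; the column name is being compared as a constant string

Fix: Remove the quotes around the column name (or use double quotes for an identifier)

Corrected query:
SELECT id, kind, account FROM transactions WHERE account = 'ACC-105'

Result:
id | kind     | account
---+----------+--------
3  | interest | ACC-105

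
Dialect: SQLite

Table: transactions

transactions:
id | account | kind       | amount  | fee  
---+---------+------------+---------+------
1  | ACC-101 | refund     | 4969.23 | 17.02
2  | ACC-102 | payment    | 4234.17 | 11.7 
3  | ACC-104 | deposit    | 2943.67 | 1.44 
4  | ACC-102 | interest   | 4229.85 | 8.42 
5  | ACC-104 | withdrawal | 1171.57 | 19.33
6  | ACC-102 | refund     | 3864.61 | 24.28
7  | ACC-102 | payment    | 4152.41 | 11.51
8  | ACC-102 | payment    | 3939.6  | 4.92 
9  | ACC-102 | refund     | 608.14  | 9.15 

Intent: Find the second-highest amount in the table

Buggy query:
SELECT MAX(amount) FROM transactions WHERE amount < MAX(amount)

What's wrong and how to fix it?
Bug: MAX(amount) on the right of the comparison is an aggregate-in-WHERE error

Fix: Put the inner MAX in a scalar subquery

Corrected query:
SELECT MAX(amount) FROM transactions WHERE amount < (SELECT MAX(amount) FROM transactions)

Result:
MAX(amount)
-----------
4234.17    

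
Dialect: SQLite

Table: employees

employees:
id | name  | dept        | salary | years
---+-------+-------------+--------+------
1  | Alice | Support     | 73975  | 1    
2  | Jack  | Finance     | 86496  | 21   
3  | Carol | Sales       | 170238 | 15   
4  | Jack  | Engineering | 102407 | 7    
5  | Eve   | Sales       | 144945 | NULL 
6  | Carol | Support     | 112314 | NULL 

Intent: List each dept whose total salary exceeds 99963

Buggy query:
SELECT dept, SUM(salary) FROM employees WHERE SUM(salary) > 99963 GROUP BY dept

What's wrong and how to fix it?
Bug: WHERE runs before GROUP BY, so aggregates aren't available there

Fix: Move the aggregate condition to a HAVING clause

Corrected query:
SELECT dept, SUM(salary) FROM employees GROUP BY dept HAVING SUM(salary) > 99963

Result:
dept        | SUM(salary)
------------+------------
Engineering | 102407     
Sales       | 315183     
Support     | 186289     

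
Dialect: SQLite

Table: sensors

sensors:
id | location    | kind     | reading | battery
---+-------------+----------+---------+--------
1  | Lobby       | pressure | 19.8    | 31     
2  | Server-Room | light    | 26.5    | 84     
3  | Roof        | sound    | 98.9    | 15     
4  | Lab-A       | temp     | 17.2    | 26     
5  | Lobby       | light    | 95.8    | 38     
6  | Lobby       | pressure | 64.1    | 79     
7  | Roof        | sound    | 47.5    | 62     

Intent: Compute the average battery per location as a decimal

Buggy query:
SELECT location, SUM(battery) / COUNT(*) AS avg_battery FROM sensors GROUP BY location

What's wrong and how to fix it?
Bug: SUM(battery) and COUNT(*) are both integers; the division truncates the fractional part

Fix: Multiply by 1.0 (or CAST to REAL) to force floating-point division

Corrected query:
SELECT location, SUM(battery) * 1.0 / COUNT(*) AS avg_battery FROM sensors GROUP BY location

Result:
location    | avg_battery
------------+------------
Lab-A       | 26         
Lobby       | 49.333333  
Roof        | 38.5       
Server-Room | 84         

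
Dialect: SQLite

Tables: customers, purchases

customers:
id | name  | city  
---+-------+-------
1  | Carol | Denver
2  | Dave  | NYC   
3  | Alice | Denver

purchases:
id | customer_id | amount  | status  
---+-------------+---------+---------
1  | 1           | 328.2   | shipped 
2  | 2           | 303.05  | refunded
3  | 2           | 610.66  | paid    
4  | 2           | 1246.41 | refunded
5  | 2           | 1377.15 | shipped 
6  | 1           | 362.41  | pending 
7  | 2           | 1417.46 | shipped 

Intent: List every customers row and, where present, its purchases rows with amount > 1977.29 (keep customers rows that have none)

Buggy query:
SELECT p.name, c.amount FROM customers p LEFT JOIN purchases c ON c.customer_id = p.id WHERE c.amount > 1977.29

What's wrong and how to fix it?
Bug: A WHERE condition on the right-hand table after LEFT JOIN drops unmatched parents

Fix: Put 'c.amount > 1977.29' in the JOIN's ON clause instead of WHERE

Corrected query:
SELECT p.name, c.amount FROM customers p LEFT JOIN purchases c ON c.customer_id = p.id AND c.amount > 1977.29

Result:
name  | amount
------+-------
Carol | NULL  
Dave  | NULL  
Alice | NULL  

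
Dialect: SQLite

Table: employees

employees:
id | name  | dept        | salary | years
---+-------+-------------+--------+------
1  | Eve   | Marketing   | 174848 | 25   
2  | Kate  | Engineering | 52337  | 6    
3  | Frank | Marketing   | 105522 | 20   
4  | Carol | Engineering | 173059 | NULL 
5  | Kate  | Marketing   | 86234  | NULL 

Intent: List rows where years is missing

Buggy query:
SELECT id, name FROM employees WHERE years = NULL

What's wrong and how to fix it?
Bug: '= NULL' is always unknown in SQL three-valued logic, so no rows match

Fix: Use IS NULL to test for NULL

Corrected query:
SELECT id, name FROM employees WHERE years IS NULL

Result:
id | name 
---+------
4  | Carol
5  | Kate 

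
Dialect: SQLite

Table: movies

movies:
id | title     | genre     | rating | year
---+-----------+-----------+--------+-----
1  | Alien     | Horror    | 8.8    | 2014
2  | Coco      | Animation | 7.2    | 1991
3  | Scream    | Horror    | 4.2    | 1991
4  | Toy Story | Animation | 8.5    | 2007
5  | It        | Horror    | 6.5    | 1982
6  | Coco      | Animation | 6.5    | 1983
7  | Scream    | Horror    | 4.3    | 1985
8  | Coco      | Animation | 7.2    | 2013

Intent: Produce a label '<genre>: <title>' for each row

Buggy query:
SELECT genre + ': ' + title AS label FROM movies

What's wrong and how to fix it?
Bug: SQLite uses || for string concatenation; + coerces text to numbers (yielding 0)

Fix: Use the || operator for string concatenation

Corrected query:
SELECT genre || ': ' || title AS label FROM movies

Result:
label               
--------------------
Horror: Alien       
Animation: Coco     
Horror: Scream      
Animation: Toy Story
Horror: It          
Animation: Coco     
Horror: Scream      
Animation: Coco     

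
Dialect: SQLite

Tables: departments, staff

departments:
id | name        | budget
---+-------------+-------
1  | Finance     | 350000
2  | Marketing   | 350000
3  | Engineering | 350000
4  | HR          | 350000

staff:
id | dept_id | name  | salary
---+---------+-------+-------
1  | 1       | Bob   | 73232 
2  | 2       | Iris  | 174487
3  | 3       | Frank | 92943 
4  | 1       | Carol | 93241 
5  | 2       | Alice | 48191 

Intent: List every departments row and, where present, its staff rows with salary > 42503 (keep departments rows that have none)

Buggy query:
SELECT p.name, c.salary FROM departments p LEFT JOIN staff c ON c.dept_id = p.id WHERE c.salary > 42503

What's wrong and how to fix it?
Bug: A WHERE condition on the right-hand table after LEFT JOIN drops unmatched parents

Fix: Move the right-table condition into the ON clause so unmatched parents are kept

Corrected query:
SELECT p.name, c.salary FROM departments p LEFT JOIN staff c ON c.dept_id = p.id AND c.salary > 42503

Result:
name        | salary
------------+-------
Finance     | 73232 
Finance     | 93241 
Marketing   | 48191 
Marketing   | 174487
Engineering | 92943 
HR          | NULL  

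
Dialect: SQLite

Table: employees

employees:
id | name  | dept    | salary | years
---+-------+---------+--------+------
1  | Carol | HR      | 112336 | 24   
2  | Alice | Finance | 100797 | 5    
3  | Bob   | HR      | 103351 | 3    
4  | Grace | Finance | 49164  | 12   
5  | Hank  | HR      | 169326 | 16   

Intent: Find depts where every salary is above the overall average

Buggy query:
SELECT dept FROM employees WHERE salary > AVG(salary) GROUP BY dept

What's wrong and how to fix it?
Bug: WHERE evaluates per row before aggregation, so AVG() is unavailable

Fix: Use a subquery for AVG and a HAVING MIN(...) filter so the condition holds for every row in the group

Corrected query:
SELECT dept FROM employees GROUP BY dept HAVING MIN(salary) > (SELECT AVG(salary) FROM employees)

Result:
(no rows)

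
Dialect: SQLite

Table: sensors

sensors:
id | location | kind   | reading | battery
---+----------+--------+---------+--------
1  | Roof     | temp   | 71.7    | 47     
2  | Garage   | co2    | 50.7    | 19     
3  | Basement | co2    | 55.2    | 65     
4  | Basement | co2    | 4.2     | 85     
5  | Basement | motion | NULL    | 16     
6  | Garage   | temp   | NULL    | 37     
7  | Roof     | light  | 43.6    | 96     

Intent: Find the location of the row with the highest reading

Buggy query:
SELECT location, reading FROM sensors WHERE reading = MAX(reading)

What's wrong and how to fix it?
Bug: MAX(reading) is an aggregate and cannot be used directly in WHERE

Fix: Wrap MAX in a scalar subquery so WHERE compares against a single value

Corrected query:
SELECT location, reading FROM sensors WHERE reading = (SELECT MAX(reading) FROM sensors)

Result:
location | reading
---------+--------
Roof     | 71.7   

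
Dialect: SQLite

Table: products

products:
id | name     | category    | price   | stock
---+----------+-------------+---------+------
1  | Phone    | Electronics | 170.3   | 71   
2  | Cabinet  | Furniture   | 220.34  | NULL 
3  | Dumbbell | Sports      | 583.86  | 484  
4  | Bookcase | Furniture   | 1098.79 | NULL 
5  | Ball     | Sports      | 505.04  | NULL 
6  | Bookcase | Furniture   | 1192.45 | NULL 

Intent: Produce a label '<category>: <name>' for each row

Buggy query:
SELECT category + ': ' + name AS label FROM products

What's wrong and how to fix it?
Bug: SQLite uses || for string concatenation; + coerces text to numbers (yielding 0)

Fix: Use the || operator for string concatenation

Corrected query:
SELECT category || ': ' || name AS label FROM products

Result:
label              
-------------------
Electronics: Phone 
Furniture: Cabinet 
Sports: Dumbbell   
Furniture: Bookcase
Sports: Ball       
Furniture: Bookcase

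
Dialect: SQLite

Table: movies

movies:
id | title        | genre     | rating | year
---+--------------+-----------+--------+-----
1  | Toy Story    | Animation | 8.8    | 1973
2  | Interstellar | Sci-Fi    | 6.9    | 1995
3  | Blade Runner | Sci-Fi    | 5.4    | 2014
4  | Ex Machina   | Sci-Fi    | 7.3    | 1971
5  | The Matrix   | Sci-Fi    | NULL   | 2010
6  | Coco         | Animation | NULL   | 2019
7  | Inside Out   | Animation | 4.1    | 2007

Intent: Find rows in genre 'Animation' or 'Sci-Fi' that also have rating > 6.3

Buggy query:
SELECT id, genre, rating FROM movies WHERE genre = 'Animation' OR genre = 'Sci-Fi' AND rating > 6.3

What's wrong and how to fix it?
Bug: Without parentheses, AND is evaluated before OR, so the rating filter only applies to the 'Sci-Fi' branch

Fix: Group the OR with parentheses (or use IN), then AND the threshold

Corrected query:
SELECT id, genre, rating FROM movies WHERE (genre = 'Animation' OR genre = 'Sci-Fi') AND rating > 6.3

Result:
id | genre     | rating
---+-----------+-------
1  | Animation | 8.8   
2  | Sci-Fi    | 6.9   
4  | Sci-Fi    | 7.3   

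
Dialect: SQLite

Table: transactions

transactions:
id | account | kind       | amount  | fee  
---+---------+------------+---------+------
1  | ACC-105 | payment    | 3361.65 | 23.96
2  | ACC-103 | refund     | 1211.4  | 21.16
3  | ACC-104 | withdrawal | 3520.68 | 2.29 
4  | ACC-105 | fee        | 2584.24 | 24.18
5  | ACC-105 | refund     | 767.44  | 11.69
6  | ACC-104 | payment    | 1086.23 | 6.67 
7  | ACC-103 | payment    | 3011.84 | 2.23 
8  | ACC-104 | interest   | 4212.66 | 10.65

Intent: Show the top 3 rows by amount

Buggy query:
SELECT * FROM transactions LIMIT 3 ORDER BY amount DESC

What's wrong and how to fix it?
Bug: ORDER BY cannot follow LIMIT; LIMIT is the final clause

Fix: Swap the clauses: ORDER BY first, then LIMIT

Corrected query:
SELECT * FROM transactions ORDER BY amount DESC LIMIT 3

Result:
id | account | kind       | amount  | fee  
---+---------+------------+---------+------
8  | ACC-104 | interest   | 4212.66 | 10.65
3  | ACC-104 | withdrawal | 3520.68 | 2.29 
1  | ACC-105 | payment    | 3361.65 | 23.96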